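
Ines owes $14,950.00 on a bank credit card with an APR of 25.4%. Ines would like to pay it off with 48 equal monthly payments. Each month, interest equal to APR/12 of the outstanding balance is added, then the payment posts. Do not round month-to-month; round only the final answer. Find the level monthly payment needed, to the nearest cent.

Monthly rate r = 25.4%/12 = 2.11667% = 0.0211667.
Level-payment amortization: P = B₀·r / (1 − (1+r)^(−n)) = 14950.00·0.0211667 / (1 − 1.02117^(−48)).
Denominator 1 − (1+r)^(−48) = 0.634100545.
P = 316.442 / 0.634100545 ≈ 499.04.

$499.04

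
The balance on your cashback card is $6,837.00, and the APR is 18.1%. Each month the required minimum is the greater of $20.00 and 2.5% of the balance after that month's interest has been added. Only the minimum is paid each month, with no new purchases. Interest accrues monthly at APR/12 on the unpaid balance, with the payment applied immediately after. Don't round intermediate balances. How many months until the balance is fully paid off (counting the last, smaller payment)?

Monthly rate r = 18.1%/12 = 1.50833% = 0.0150833.
While 2.5% of the post-interest balance exceeds $20.00, each month B ← (B·(1+r))·(1 − 0.025), i.e. B shrinks by the factor (1+r)·0.975 = 0.98971.
This holds for months 1–209. Entering month 210 the balance is $786.48; 2.5% of the post-interest balance is now below $20.00, so the flat $20.00 minimum applies from here.
From month 210 a fixed $20.00 at rate r clears $786.48 in 61 more payments. Total: 209 + 61 = 270 months.

270 months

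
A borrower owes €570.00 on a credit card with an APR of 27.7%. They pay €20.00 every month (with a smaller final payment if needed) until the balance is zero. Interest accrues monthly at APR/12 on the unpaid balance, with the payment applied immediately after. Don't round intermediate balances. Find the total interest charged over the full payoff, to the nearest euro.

Monthly rate r = 27.7%/12 = 2.30833% = 0.0230833.
Payoff takes n = ⌈−ln(1 − rB₀/P)/ln(1+r)⌉ = ⌈47.000⌉ = 47 payments; the last is €20.00.
Total paid = 46·€20.00 + €20.00 = €940.00.
Total interest = total paid − principal = €940.00 − €570.00 = €370.00.

€370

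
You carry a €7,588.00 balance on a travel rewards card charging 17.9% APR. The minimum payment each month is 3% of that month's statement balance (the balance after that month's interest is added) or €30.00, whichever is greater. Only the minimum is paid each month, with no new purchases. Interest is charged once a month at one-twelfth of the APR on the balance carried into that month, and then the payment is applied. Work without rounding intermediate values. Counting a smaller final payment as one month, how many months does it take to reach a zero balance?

176 months

Monthly rate r = 17.9%/12 = 1.49167% = 0.0149167.
While 3% of the post-interest balance exceeds €30.00, each month B ← (B·(1+r))·(1 − 0.03), i.e. B shrinks by the factor (1+r)·0.97 = 0.98447.
This holds for months 1–131. Entering month 132 the balance is €976.35; 3% of the post-interest balance is now below €30.00, so the flat €30.00 minimum applies from here.
From month 132 a fixed €30.00 at rate r clears €976.35 in 45 more payments. Total: 131 + 45 = 176 months.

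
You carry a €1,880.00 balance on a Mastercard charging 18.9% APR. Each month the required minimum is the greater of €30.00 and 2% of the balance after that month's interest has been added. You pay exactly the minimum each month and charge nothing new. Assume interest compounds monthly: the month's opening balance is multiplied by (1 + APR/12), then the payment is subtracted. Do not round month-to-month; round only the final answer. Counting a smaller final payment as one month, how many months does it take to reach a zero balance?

149 months

Monthly rate r = 18.9%/12 = 1.575% = 0.01575.
While 2% of the post-interest balance exceeds €30.00, each month B ← (B·(1+r))·(1 − 0.02), i.e. B shrinks by the factor (1+r)·0.98 = 0.99543.
This holds for months 1–53. Entering month 54 the balance is €1,475.17; 2% of the post-interest balance is now below €30.00, so the flat €30.00 minimum applies from here.
From month 54 a fixed €30.00 at rate r clears €1,475.17 in 96 more payments. Total: 53 + 96 = 149 months.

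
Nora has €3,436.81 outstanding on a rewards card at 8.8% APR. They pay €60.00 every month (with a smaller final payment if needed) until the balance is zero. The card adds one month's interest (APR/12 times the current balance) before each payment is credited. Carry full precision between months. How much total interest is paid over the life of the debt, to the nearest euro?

Monthly rate r = 8.8%/12 = 0.733333% = 0.00733333.
Payoff takes n = ⌈−ln(1 − rB₀/P)/ln(1+r)⌉ = ⌈74.566⌉ = 75 payments; the last is €34.01.
Total paid = 74·€60.00 + €34.01 = €4,474.01.
Total interest = total paid − principal = €4,474.01 − €3,436.81 = €1,037.20.

€1,037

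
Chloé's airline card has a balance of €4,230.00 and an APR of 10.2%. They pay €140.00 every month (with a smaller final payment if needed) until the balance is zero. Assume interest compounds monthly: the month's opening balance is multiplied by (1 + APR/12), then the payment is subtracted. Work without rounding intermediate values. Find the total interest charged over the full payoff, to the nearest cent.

Monthly rate r = 10.2%/12 = 0.85% = 0.0085.
Payoff takes n = ⌈−ln(1 − rB₀/P)/ln(1+r)⌉ = ⌈35.068⌉ = 36 payments; the last is €9.57.
Total paid = 35·€140.00 + €9.57 = €4,909.57.
Total interest = total paid − principal = €4,909.57 − €4,230.00 = €679.57.

€679.57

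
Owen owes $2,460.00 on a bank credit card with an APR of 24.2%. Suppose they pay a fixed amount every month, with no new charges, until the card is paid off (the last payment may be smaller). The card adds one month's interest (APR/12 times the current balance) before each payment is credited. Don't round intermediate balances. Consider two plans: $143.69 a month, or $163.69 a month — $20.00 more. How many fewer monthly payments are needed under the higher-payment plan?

Monthly rate r = 24.2%/12 = 2.01667% = 0.0201667.
At $143.69/mo: n = ⌈−ln(1 − rB₀/P)/ln(1+r)⌉ = 22 payments (last $30.66); total interest = total paid − $2,460.00 = $588.15.
At $163.69/mo: 19 payments (last $13.95); total interest $500.37.
Payments saved = 22 − 19 = 3.

3 fewer payments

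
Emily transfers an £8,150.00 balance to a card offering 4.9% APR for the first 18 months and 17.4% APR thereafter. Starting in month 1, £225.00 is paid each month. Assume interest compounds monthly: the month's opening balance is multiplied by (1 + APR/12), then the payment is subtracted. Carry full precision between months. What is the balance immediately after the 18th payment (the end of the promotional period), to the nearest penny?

£4,576.60

Promo months 1–18 at r₀ = 4.9%/12 = 0.00408333; months 19+ at r₁ = 17.4%/12 = 0.0145.
After month 18: iterate B ← B·(1+r₀) − £225.00 for 18 months → £4,576.60.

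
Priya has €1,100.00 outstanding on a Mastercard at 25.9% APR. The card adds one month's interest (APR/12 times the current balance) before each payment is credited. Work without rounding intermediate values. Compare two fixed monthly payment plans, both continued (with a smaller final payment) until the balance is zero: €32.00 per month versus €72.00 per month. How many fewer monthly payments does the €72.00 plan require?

45 fewer payments

Monthly rate r = 25.9%/12 = 2.15833% = 0.0215833.
At €32.00/mo: n = ⌈−ln(1 − rB₀/P)/ln(1+r)⌉ = 64 payments (last €13.91); total interest = total paid − €1,100.00 = €929.91.
At €72.00/mo: 19 payments (last €53.19); total interest €249.19.
Payments saved = 64 − 19 = 45.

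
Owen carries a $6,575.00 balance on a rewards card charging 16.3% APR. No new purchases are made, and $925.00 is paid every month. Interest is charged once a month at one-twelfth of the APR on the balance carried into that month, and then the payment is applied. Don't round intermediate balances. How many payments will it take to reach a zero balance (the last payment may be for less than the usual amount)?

Monthly rate r = 16.3%/12 = 1.35833% = 0.0135833.
Recurrence: B ← B·(1+r) − $925.00.
Month 1: interest $89.31; balance after payment $5,739.31.
Month 2: interest $77.96; balance after payment $4,892.27.
Closed form: n = −ln(1 − rB₀/P)/ln(1+r) = −ln(0.90345)/ln(1.01358) ≈ 7.526, so the balance reaches zero during payment 8.

8 months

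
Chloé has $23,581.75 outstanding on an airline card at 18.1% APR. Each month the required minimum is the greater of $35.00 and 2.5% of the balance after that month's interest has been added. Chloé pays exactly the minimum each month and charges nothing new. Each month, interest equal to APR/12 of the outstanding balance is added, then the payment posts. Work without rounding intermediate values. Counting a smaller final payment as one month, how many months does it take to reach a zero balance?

335 months

Monthly rate r = 18.1%/12 = 1.50833% = 0.0150833.
While 2.5% of the post-interest balance exceeds $35.00, each month B ← (B·(1+r))·(1 − 0.025), i.e. B shrinks by the factor (1+r)·0.975 = 0.98971.
This holds for months 1–275. Entering month 276 the balance is $1,370.29; 2.5% of the post-interest balance is now below $35.00, so the flat $35.00 minimum applies from here.
From month 276 a fixed $35.00 at rate r clears $1,370.29 in 60 more payments. Total: 275 + 60 = 335 months.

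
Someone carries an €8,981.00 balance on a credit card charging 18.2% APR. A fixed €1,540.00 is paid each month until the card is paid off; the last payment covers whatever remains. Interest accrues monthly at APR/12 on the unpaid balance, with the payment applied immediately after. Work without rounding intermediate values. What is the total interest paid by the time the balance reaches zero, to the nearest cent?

€494.90

Monthly rate r = 18.2%/12 = 1.51667% = 0.0151667.
Payoff takes n = ⌈−ln(1 − rB₀/P)/ln(1+r)⌉ = ⌈6.152⌉ = 7 payments; the last is €235.90.
Total paid = 6·€1,540.00 + €235.90 = €9,475.90.
Total interest = total paid − principal = €9,475.90 − €8,981.00 = €494.90.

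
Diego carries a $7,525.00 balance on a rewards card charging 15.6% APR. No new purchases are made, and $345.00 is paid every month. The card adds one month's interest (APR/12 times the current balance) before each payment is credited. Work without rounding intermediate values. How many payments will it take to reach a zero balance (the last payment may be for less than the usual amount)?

26 payments

Monthly rate r = 15.6%/12 = 1.3% = 0.013.
Recurrence: B ← B·(1+r) − $345.00.
Month 1: interest $97.82; balance after payment $7,277.82.
Month 2: interest $94.61; balance after payment $7,027.44.
Closed form: n = −ln(1 − rB₀/P)/ln(1+r) = −ln(0.71645)/ln(1.013) ≈ 25.816, so the balance reaches zero during payment 26.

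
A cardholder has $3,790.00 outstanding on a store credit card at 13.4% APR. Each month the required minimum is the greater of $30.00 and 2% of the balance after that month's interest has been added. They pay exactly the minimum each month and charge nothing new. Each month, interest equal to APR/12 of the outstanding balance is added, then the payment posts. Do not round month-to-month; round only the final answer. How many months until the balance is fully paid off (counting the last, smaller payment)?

Monthly rate r = 13.4%/12 = 1.11667% = 0.0111667.
While 2% of the post-interest balance exceeds $30.00, each month B ← (B·(1+r))·(1 − 0.02), i.e. B shrinks by the factor (1+r)·0.98 = 0.99094.
This holds for months 1–104. Entering month 105 the balance is $1,471.35; 2% of the post-interest balance is now below $30.00, so the flat $30.00 minimum applies from here.
From month 105 a fixed $30.00 at rate r clears $1,471.35 in 72 more payments. Total: 104 + 72 = 176 months.

176 months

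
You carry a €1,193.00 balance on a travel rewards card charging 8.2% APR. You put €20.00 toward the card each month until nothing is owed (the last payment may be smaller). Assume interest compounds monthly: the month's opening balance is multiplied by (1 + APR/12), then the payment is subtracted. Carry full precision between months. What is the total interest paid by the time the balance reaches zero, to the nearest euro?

€345

Monthly rate r = 8.2%/12 = 0.683333% = 0.00683333.
Payoff takes n = ⌈−ln(1 − rB₀/P)/ln(1+r)⌉ = ⌈76.884⌉ = 77 payments; the last is €17.69.
Total paid = 76·€20.00 + €17.69 = €1,537.69.
Total interest = total paid − principal = €1,537.69 − €1,193.00 = €344.69.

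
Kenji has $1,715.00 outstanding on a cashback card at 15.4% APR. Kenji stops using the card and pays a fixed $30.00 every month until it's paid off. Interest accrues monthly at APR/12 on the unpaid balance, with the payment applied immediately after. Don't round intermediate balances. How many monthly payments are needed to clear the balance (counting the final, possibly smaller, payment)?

Monthly rate r = 15.4%/12 = 1.28333% = 0.0128333.
Recurrence: B ← B·(1+r) − $30.00.
Month 1: interest $22.01; balance after payment $1,707.01.
Month 2: interest $21.91; balance after payment $1,698.92.
Closed form: n = −ln(1 − rB₀/P)/ln(1+r) = −ln(0.26636)/ln(1.01283) ≈ 103.743, so the balance reaches zero during payment 104.

104 months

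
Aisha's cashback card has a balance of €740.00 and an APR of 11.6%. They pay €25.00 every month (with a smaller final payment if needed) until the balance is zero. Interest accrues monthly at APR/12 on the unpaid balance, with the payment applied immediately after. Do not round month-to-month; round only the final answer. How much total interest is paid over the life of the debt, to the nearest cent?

€135.92

Monthly rate r = 11.6%/12 = 0.966667% = 0.00966667.
Payoff takes n = ⌈−ln(1 − rB₀/P)/ln(1+r)⌉ = ⌈35.036⌉ = 36 payments; the last is €0.92.
Total paid = 35·€25.00 + €0.92 = €875.92.
Total interest = total paid − principal = €875.92 − €740.00 = €135.92.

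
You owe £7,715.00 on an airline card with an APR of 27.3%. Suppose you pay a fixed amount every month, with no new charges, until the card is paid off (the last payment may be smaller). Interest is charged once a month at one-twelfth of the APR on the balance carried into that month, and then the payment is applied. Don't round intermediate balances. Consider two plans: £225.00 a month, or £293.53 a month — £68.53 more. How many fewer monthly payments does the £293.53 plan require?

27 fewer payments

Monthly rate r = 27.3%/12 = 2.275% = 0.02275.
At £225.00/mo: n = ⌈−ln(1 − rB₀/P)/ln(1+r)⌉ = 68 payments (last £73.43); total interest = total paid − £7,715.00 = £7,433.43.
At £293.53/mo: 41 payments (last £149.26); total interest £4,175.46.
Payments saved = 68 − 41 = 27.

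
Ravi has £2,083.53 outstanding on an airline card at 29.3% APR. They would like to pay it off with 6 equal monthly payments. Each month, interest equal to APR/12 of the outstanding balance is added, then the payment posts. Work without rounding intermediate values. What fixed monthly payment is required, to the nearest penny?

£377.53

Monthly rate r = 29.3%/12 = 2.44167% = 0.0244167.
Level-payment amortization: P = B₀·r / (1 − (1+r)^(−n)) = 2083.53·0.0244167 / (1 − 1.02442^(−6)).
Denominator 1 − (1+r)^(−6) = 0.134752832.
P = 50.8729 / 0.134752832 ≈ 377.53.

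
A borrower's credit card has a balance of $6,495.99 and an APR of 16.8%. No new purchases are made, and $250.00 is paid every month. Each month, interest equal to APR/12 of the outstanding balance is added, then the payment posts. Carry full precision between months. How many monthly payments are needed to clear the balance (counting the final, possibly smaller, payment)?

33 months

Monthly rate r = 16.8%/12 = 1.4% = 0.014.
Recurrence: B ← B·(1+r) − $250.00.
Month 1: interest $90.94; balance after payment $6,336.93.
Month 2: interest $88.72; balance after payment $6,175.65.
Closed form: n = −ln(1 − rB₀/P)/ln(1+r) = −ln(0.63622)/ln(1.014) ≈ 32.526, so the balance reaches zero during payment 33.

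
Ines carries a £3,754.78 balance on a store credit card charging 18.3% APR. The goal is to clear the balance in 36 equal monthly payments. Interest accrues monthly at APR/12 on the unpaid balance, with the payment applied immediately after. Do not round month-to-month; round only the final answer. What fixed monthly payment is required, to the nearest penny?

Monthly rate r = 18.3%/12 = 1.525% = 0.01525.
Level-payment amortization: P = B₀·r / (1 − (1+r)^(−n)) = 3754.78·0.01525 / (1 − 1.01525^(−36)).
Denominator 1 − (1+r)^(−36) = 0.420074686.
P = 57.2604 / 0.420074686 ≈ 136.31.

£136.31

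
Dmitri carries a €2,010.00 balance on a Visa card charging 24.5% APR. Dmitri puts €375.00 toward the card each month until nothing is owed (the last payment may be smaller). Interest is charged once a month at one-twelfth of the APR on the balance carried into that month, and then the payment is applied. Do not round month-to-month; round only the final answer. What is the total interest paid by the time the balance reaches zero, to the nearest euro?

Monthly rate r = 24.5%/12 = 2.04167% = 0.0204167.
Payoff takes n = ⌈−ln(1 − rB₀/P)/ln(1+r)⌉ = ⌈5.734⌉ = 6 payments; the last is €276.12.
Total paid = 5·€375.00 + €276.12 = €2,151.12.
Total interest = total paid − principal = €2,151.12 − €2,010.00 = €141.12.

€141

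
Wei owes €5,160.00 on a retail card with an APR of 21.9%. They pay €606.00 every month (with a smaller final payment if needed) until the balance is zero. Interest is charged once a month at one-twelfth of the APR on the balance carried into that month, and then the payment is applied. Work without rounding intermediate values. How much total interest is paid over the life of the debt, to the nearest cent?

€500.24

Monthly rate r = 21.9%/12 = 1.825% = 0.01825.
Payoff takes n = ⌈−ln(1 − rB₀/P)/ln(1+r)⌉ = ⌈9.338⌉ = 10 payments; the last is €206.24.
Total paid = 9·€606.00 + €206.24 = €5,660.24.
Total interest = total paid − principal = €5,660.24 − €5,160.00 = €500.24.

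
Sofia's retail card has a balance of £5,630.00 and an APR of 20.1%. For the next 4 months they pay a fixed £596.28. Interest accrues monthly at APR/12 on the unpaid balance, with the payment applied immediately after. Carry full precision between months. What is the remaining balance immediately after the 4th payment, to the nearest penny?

Monthly rate r = 20.1%/12 = 1.675% = 0.01675.
Each month: B ← B·(1+r) − £596.28.
Month 1: interest £94.30; balance after payment £5,128.02.
Month 2: interest £85.89; balance after payment £4,617.64.
Month 3: interest £77.35; balance after payment £4,098.70.
Month 4: interest £68.65; balance after payment £3,571.08.

£3,571.08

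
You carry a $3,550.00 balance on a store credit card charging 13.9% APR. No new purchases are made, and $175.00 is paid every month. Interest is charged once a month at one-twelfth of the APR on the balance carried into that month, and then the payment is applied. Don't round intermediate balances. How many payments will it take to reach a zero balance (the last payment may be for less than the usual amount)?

Monthly rate r = 13.9%/12 = 1.15833% = 0.0115833.
Recurrence: B ← B·(1+r) − $175.00.
Month 1: interest $41.12; balance after payment $3,416.12.
Month 2: interest $39.57; balance after payment $3,280.69.
Closed form: n = −ln(1 − rB₀/P)/ln(1+r) = −ln(0.76502)/ln(1.01158) ≈ 23.257, so the balance reaches zero during payment 24.

24 months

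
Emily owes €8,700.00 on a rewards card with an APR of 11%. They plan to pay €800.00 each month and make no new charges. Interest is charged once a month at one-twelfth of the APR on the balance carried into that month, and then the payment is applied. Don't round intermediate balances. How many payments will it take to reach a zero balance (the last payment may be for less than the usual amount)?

Monthly rate r = 11%/12 = 0.916667% = 0.00916667.
Recurrence: B ← B·(1+r) − €800.00.
Month 1: interest €79.75; balance after payment €7,979.75.
Month 2: interest €73.15; balance after payment €7,252.90.
Closed form: n = −ln(1 − rB₀/P)/ln(1+r) = −ln(0.90031)/ln(1.00917) ≈ 11.508, so the balance reaches zero during payment 12.

12 months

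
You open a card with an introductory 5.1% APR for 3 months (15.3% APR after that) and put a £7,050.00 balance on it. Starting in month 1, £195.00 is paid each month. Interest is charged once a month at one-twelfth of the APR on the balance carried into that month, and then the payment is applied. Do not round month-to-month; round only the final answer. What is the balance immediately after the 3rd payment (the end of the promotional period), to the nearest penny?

Promo months 1–3 at r₀ = 5.1%/12 = 0.00425; months 4+ at r₁ = 15.3%/12 = 0.01275.
After month 3: iterate B ← B·(1+r₀) − £195.00 for 3 months → £6,552.78.

£6,552.78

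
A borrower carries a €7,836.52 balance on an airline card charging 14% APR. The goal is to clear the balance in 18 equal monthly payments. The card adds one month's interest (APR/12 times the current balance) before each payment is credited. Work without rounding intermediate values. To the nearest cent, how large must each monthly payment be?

€485.20

Monthly rate r = 14%/12 = 1.16667% = 0.0116667.
Level-payment amortization: P = B₀·r / (1 − (1+r)^(−n)) = 7836.52·0.0116667 / (1 − 1.01167^(−18)).
Denominator 1 − (1+r)^(−18) = 0.188429845.
P = 91.4261 / 0.188429845 ≈ 485.20.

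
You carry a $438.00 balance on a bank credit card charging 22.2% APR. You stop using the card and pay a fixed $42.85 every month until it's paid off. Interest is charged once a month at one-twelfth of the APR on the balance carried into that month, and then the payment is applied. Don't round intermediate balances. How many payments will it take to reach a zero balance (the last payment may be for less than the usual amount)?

12 payments

Monthly rate r = 22.2%/12 = 1.85% = 0.0185.
Recurrence: B ← B·(1+r) − $42.85.
Month 1: interest $8.10; balance after payment $403.25.
Month 2: interest $7.46; balance after payment $367.86.
Closed form: n = −ln(1 − rB₀/P)/ln(1+r) = −ln(0.8109)/ln(1.0185) ≈ 11.435, so the balance reaches zero during payment 12.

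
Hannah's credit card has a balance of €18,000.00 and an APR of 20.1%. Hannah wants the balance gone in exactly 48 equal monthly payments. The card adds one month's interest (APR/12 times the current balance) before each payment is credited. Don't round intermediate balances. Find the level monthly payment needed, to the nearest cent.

Monthly rate r = 20.1%/12 = 1.675% = 0.01675.
Level-payment amortization: P = B₀·r / (1 − (1+r)^(−n)) = 18000.00·0.01675 / (1 − 1.01675^(−48)).
Denominator 1 − (1+r)^(−48) = 0.549474572.
P = 301.5 / 0.549474572 ≈ 548.71.

€548.71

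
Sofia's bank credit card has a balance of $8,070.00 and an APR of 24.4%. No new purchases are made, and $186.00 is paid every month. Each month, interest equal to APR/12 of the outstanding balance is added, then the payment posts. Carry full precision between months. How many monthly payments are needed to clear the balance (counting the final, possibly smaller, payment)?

107 months

Monthly rate r = 24.4%/12 = 2.03333% = 0.0203333.
Recurrence: B ← B·(1+r) − $186.00.
Month 1: interest $164.09; balance after payment $8,048.09.
Month 2: interest $163.64; balance after payment $8,025.73.
Closed form: n = −ln(1 − rB₀/P)/ln(1+r) = −ln(0.1178)/ln(1.02033) ≈ 106.253, so the balance reaches zero during payment 107.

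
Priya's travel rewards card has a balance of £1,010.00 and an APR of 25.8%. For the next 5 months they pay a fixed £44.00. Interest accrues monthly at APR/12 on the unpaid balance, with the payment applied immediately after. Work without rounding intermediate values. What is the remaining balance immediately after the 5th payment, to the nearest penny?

£893.68

Monthly rate r = 25.8%/12 = 2.15% = 0.0215.
Each month: B ← B·(1+r) − £44.00.
Month 1: interest £21.72; balance after payment £987.71.
Month 2: interest £21.24; balance after payment £964.95.
Month 3: interest £20.75; balance after payment £941.70.
Month 4: interest £20.25; balance after payment £917.94.
Month 5: interest £19.74; balance after payment £893.68.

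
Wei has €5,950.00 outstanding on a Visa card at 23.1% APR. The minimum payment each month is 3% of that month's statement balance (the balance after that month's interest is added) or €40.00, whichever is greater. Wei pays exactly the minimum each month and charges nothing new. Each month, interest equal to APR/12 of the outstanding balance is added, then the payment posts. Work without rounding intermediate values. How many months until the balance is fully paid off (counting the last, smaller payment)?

186 months

Monthly rate r = 23.1%/12 = 1.925% = 0.01925.
While 3% of the post-interest balance exceeds €40.00, each month B ← (B·(1+r))·(1 − 0.03), i.e. B shrinks by the factor (1+r)·0.97 = 0.98867.
This holds for months 1–133. Entering month 134 the balance is €1,307.66; 3% of the post-interest balance is now below €40.00, so the flat €40.00 minimum applies from here.
From month 134 a fixed €40.00 at rate r clears €1,307.66 in 53 more payments. Total: 133 + 53 = 186 months.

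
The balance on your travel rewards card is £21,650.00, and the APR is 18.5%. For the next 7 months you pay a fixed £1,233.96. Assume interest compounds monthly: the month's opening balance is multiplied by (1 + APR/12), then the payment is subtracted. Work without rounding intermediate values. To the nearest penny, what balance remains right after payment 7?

£15,049.63

Monthly rate r = 18.5%/12 = 1.54167% = 0.0154167.
Each month: B ← B·(1+r) − £1,233.96.
Month 1: interest £333.77; balance after payment £20,749.81.
Month 2: interest £319.89; balance after payment £19,835.74.
Month 3: interest £305.80; balance after payment £18,907.58.
Month 4: interest £291.49; balance after payment £17,965.12.
Month 5: interest £276.96; balance after payment £17,008.12.
Month 6: interest £262.21; balance after payment £16,036.37.
Month 7: interest £247.23; balance after payment £15,049.63.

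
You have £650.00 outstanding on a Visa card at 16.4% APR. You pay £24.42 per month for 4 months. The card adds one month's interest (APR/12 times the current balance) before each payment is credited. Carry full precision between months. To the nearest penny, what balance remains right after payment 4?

£586.57

Monthly rate r = 16.4%/12 = 1.36667% = 0.0136667.
Each month: B ← B·(1+r) − £24.42.
Month 1: interest £8.88; balance after payment £634.46.
Month 2: interest £8.67; balance after payment £618.71.
Month 3: interest £8.46; balance after payment £602.75.
Month 4: interest £8.24; balance after payment £586.57.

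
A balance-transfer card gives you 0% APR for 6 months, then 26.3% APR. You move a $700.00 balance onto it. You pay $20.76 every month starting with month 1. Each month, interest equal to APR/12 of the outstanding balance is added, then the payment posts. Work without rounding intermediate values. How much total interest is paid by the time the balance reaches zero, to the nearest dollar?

$320

Promo months 1–6 at r₀ = 0%/12 = 0; months 7+ at r₁ = 26.3%/12 = 0.0219167.
After month 6 (no interest yet): B = $700.00 − 6·$20.76 = $575.44.
Then at r₁ with $20.76/mo: n₂ = −ln(1 − r₁·B/P)/ln(1+r₁) ≈ 43.14 → 44 more payments.
Total paid = 49·$20.76 + $2.88 = $1,020.12; interest = $1,020.12 − $700.00 = $320.12.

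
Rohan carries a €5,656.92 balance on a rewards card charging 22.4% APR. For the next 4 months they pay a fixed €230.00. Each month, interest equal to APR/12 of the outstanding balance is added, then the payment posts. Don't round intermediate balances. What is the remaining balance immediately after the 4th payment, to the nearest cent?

€5,145.20

Monthly rate r = 22.4%/12 = 1.86667% = 0.0186667.
Each month: B ← B·(1+r) − €230.00.
Month 1: interest €105.60; balance after payment €5,532.52.
Month 2: interest €103.27; balance after payment €5,405.79.
Month 3: interest €100.91; balance after payment €5,276.70.
Month 4: interest €98.50; balance after payment €5,145.20.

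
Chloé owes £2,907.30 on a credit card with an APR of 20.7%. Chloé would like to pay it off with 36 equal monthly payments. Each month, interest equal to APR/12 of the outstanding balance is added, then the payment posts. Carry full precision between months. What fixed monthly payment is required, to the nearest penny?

Monthly rate r = 20.7%/12 = 1.725% = 0.01725.
Level-payment amortization: P = B₀·r / (1 − (1+r)^(−n)) = 2907.30·0.01725 / (1 − 1.01725^(−36)).
Denominator 1 − (1+r)^(−36) = 0.459739952.
P = 50.1509 / 0.459739952 ≈ 109.09.

£109.09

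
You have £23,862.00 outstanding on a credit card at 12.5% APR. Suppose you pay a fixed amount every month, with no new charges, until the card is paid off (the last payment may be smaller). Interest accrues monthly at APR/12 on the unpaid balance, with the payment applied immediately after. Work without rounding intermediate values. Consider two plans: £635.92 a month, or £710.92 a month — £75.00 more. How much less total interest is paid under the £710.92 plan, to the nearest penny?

£905.48

Monthly rate r = 12.5%/12 = 1.04167% = 0.0104167.
At £635.92/mo: n = ⌈−ln(1 − rB₀/P)/ln(1+r)⌉ = 48 payments (last £532.72); total interest = total paid − £23,862.00 = £6,558.96.
At £710.92/mo: 42 payments (last £367.76); total interest £5,653.48.
Interest saved = £6,558.96 − £5,653.48 = £905.48.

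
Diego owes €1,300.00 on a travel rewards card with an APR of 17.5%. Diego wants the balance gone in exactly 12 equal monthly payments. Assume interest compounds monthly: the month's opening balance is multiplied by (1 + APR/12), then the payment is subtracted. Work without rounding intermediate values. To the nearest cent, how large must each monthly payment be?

Monthly rate r = 17.5%/12 = 1.45833% = 0.0145833.
Level-payment amortization: P = B₀·r / (1 − (1+r)^(−n)) = 1300.00·0.0145833 / (1 − 1.01458^(−12)).
Denominator 1 − (1+r)^(−12) = 0.159481428.
P = 18.9583 / 0.159481428 ≈ 118.87.

€118.87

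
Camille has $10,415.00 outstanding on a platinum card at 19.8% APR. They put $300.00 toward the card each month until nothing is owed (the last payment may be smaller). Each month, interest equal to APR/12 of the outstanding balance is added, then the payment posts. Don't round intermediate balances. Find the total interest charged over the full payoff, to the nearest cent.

Monthly rate r = 19.8%/12 = 1.65% = 0.0165.
Payoff takes n = ⌈−ln(1 − rB₀/P)/ln(1+r)⌉ = ⌈51.973⌉ = 52 payments; the last is $292.05.
Total paid = 51·$300.00 + $292.05 = $15,592.05.
Total interest = total paid − principal = $15,592.05 − $10,415.00 = $5,177.05.

$5,177.05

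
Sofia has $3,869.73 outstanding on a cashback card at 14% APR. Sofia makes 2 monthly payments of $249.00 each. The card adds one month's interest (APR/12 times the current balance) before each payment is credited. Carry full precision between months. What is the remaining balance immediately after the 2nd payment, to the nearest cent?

$3,459.65

Monthly rate r = 14%/12 = 1.16667% = 0.0116667.
Each month: B ← B·(1+r) − $249.00.
Month 1: interest $45.15; balance after payment $3,665.88.
Month 2: interest $42.77; balance after payment $3,459.65.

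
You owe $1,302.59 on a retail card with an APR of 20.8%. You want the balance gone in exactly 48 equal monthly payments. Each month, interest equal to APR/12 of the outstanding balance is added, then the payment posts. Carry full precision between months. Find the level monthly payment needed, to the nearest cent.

$40.20

Monthly rate r = 20.8%/12 = 1.73333% = 0.0173333.
Level-payment amortization: P = B₀·r / (1 − (1+r)^(−n)) = 1302.59·0.0173333 / (1 − 1.01733^(−48)).
Denominator 1 − (1+r)^(−48) = 0.561708729.
P = 22.5782 / 0.561708729 ≈ 40.20.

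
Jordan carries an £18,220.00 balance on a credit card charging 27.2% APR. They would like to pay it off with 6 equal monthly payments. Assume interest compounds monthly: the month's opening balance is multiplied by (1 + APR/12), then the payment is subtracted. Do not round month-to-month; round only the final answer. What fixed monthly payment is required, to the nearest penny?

Monthly rate r = 27.2%/12 = 2.26667% = 0.0226667.
Level-payment amortization: P = B₀·r / (1 − (1+r)^(−n)) = 18220.00·0.0226667 / (1 − 1.02267^(−6)).
Denominator 1 − (1+r)^(−6) = 0.125831009.
P = 412.987 / 0.125831009 ≈ 3282.07.

£3,282.07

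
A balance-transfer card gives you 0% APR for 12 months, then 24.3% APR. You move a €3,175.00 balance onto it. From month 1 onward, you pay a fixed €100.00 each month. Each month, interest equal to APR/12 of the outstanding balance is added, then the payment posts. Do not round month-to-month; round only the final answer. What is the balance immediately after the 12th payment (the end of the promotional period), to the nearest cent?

€1,975.00

Promo months 1–12 at r₀ = 0%/12 = 0; months 13+ at r₁ = 24.3%/12 = 0.02025.
After month 12 (no interest yet): B = €3,175.00 − 12·€100.00 = €1,975.00.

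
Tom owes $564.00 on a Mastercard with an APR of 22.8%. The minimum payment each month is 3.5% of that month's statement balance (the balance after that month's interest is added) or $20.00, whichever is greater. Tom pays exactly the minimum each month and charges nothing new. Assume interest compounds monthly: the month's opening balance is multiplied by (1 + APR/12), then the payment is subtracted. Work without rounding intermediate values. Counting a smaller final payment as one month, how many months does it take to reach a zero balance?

Monthly rate r = 22.8%/12 = 1.9% = 0.019.
While 3.5% of the post-interest balance exceeds $20.00, each month B ← (B·(1+r))·(1 − 0.035), i.e. B shrinks by the factor (1+r)·0.965 = 0.98333.
This holds for months 1–1. Entering month 2 the balance is $554.60; 3.5% of the post-interest balance is now below $20.00, so the flat $20.00 minimum applies from here.
From month 2 a fixed $20.00 at rate r clears $554.60 in 40 more payments. Total: 1 + 40 = 41 months.

41 months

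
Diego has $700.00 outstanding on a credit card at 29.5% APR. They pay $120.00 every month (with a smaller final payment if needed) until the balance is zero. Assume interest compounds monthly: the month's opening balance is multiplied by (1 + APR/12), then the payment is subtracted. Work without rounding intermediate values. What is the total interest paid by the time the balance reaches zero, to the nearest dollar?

$65

Monthly rate r = 29.5%/12 = 2.45833% = 0.0245833.
Payoff takes n = ⌈−ln(1 − rB₀/P)/ln(1+r)⌉ = ⌈6.374⌉ = 7 payments; the last is $45.16.
Total paid = 6·$120.00 + $45.16 = $765.16.
Total interest = total paid − principal = $765.16 − $700.00 = $65.16.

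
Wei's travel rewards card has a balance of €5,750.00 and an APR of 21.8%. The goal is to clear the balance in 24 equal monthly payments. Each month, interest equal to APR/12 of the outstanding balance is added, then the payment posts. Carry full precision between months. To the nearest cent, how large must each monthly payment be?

€297.73

Monthly rate r = 21.8%/12 = 1.81667% = 0.0181667.
Level-payment amortization: P = B₀·r / (1 − (1+r)^(−n)) = 5750.00·0.0181667 / (1 − 1.01817^(−24)).
Denominator 1 − (1+r)^(−24) = 0.350847093.
P = 104.458 / 0.350847093 ≈ 297.73.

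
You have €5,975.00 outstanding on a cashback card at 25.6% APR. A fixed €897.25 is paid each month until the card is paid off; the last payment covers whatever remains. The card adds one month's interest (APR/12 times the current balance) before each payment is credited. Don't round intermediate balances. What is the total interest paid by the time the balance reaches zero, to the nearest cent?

€539.77

Monthly rate r = 25.6%/12 = 2.13333% = 0.0213333.
Payoff takes n = ⌈−ln(1 − rB₀/P)/ln(1+r)⌉ = ⌈7.259⌉ = 8 payments; the last is €234.02.
Total paid = 7·€897.25 + €234.02 = €6,514.77.
Total interest = total paid − principal = €6,514.77 − €5,975.00 = €539.77.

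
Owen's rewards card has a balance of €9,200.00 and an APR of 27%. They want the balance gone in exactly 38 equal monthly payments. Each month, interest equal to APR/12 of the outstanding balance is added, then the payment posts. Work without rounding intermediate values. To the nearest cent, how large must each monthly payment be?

Monthly rate r = 27%/12 = 2.25% = 0.0225.
Level-payment amortization: P = B₀·r / (1 − (1+r)^(−n)) = 9200.00·0.0225 / (1 − 1.0225^(−38)).
Denominator 1 − (1+r)^(−38) = 0.570667301.
P = 207 / 0.570667301 ≈ 362.73.

€362.73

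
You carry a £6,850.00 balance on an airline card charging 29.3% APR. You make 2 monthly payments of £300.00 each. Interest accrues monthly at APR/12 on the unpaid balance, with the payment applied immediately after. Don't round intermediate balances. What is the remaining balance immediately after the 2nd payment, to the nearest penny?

Monthly rate r = 29.3%/12 = 2.44167% = 0.0244167.
Each month: B ← B·(1+r) − £300.00.
Month 1: interest £167.25; balance after payment £6,717.25.
Month 2: interest £164.01; balance after payment £6,581.27.

£6,581.27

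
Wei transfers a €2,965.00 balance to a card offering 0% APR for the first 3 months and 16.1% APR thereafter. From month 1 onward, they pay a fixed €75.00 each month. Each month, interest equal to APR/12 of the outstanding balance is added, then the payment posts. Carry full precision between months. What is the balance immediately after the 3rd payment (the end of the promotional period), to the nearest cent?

Promo months 1–3 at r₀ = 0%/12 = 0; months 4+ at r₁ = 16.1%/12 = 0.0134167.
After month 3 (no interest yet): B = €2,965.00 − 3·€75.00 = €2,740.00.

€2,740.00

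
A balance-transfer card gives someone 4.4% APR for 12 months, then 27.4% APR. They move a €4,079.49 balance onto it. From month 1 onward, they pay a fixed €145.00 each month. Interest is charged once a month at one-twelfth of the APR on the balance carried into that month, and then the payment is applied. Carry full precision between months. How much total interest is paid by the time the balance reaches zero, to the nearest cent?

€852.61

Promo months 1–12 at r₀ = 4.4%/12 = 0.00366667; months 13+ at r₁ = 27.4%/12 = 0.0228333.
After month 12: iterate B ← B·(1+r₀) − €145.00 for 12 months → €2,487.13.
Then at r₁ with €145.00/mo: n₂ = −ln(1 − r₁·B/P)/ln(1+r₁) ≈ 22.01 → 23 more payments.
Total paid = 34·€145.00 + €2.10 = €4,932.10; interest = €4,932.10 − €4,079.49 = €852.61.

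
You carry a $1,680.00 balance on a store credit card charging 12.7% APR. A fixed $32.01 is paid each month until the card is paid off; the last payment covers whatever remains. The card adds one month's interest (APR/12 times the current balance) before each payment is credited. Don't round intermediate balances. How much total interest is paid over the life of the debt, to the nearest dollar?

$785

Monthly rate r = 12.7%/12 = 1.05833% = 0.0105833.
Payoff takes n = ⌈−ln(1 − rB₀/P)/ln(1+r)⌉ = ⌈77.006⌉ = 78 payments; the last is $0.19.
Total paid = 77·$32.01 + $0.19 = $2,464.96.
Total interest = total paid − principal = $2,464.96 − $1,680.00 = $784.96.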